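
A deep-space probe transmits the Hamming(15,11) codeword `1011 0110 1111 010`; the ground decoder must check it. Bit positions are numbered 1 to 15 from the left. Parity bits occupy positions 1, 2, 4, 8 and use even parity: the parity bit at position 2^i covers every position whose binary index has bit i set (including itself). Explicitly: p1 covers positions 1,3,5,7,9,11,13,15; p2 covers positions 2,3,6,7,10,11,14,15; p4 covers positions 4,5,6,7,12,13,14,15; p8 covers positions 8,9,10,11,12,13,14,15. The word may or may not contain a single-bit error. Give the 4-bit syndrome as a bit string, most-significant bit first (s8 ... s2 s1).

s1: b1⊕b3⊕b5⊕b7⊕b9⊕b11⊕b13⊕b15 = 1⊕1⊕0⊕1⊕1⊕1⊕0⊕0 = 1
s2: b2⊕b3⊕b6⊕b7⊕b10⊕b11⊕b14⊕b15 = 0⊕1⊕1⊕1⊕1⊕1⊕1⊕0 = 0
s4: b4⊕b5⊕b6⊕b7⊕b12⊕b13⊕b14⊕b15 = 1⊕0⊕1⊕1⊕1⊕0⊕1⊕0 = 1
s8: b8⊕b9⊕b10⊕b11⊕b12⊕b13⊕b14⊕b15 = 0⊕1⊕1⊕1⊕1⊕0⊕1⊕0 = 1
Syndrome (s8...s1) = 1101 → position 13.

1101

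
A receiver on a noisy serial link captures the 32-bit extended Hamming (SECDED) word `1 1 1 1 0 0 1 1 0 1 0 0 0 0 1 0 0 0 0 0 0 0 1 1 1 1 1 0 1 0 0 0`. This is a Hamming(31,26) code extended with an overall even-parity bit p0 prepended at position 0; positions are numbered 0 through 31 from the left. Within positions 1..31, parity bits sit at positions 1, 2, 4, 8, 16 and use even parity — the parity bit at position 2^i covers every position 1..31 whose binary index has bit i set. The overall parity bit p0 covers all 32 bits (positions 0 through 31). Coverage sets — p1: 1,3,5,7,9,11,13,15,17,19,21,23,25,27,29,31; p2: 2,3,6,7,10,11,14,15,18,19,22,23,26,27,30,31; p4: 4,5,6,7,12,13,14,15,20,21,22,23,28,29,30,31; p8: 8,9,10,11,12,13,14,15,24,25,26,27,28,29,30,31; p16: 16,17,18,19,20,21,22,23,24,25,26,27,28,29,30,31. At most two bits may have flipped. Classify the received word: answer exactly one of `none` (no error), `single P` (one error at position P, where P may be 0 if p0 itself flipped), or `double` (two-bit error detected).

none

s1: b1⊕b3⊕b5⊕b7⊕b9⊕b11⊕b13⊕b15⊕b17⊕b19⊕b21⊕b23⊕b25⊕b27⊕b29⊕b31 = 1⊕1⊕0⊕1⊕1⊕0⊕0⊕0⊕0⊕0⊕0⊕1⊕1⊕0⊕0⊕0 = 0
s2: b2⊕b3⊕b6⊕b7⊕b10⊕b11⊕b14⊕b15⊕b18⊕b19⊕b22⊕b23⊕b26⊕b27⊕b30⊕b31 = 1⊕1⊕1⊕1⊕0⊕0⊕1⊕0⊕0⊕0⊕1⊕1⊕1⊕0⊕0⊕0 = 0
s4: b4⊕b5⊕b6⊕b7⊕b12⊕b13⊕b14⊕b15⊕b20⊕b21⊕b22⊕b23⊕b28⊕b29⊕b30⊕b31 = 0⊕0⊕1⊕1⊕0⊕0⊕1⊕0⊕0⊕0⊕1⊕1⊕1⊕0⊕0⊕0 = 0
s8: b8⊕b9⊕b10⊕b11⊕b12⊕b13⊕b14⊕b15⊕b24⊕b25⊕b26⊕b27⊕b28⊕b29⊕b30⊕b31 = 0⊕1⊕0⊕0⊕0⊕0⊕1⊕0⊕1⊕1⊕1⊕0⊕1⊕0⊕0⊕0 = 0
s16: b16⊕b17⊕b18⊕b19⊕b20⊕b21⊕b22⊕b23⊕b24⊕b25⊕b26⊕b27⊕b28⊕b29⊕b30⊕b31 = 0⊕0⊕0⊕0⊕0⊕0⊕1⊕1⊕1⊕1⊕1⊕0⊕1⊕0⊕0⊕0 = 0
Syndrome (s16...s1) = 00000 → position 0 (no error).
Overall parity (XOR of all 32 bits, including p0): 1⊕1⊕1⊕1⊕0⊕0⊕1⊕1⊕0⊕1⊕0⊕0⊕0⊕0⊕1⊕0⊕0⊕0⊕0⊕0⊕0⊕0⊕1⊕1⊕1⊕1⊕1⊕0⊕1⊕0⊕0⊕0 = 0
Overall=0, syndrome position=0 → no error.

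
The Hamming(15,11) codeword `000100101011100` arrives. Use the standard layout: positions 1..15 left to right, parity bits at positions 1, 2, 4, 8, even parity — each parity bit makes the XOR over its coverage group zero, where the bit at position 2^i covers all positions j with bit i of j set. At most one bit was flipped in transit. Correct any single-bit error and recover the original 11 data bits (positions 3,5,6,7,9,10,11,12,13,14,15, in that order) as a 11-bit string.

s1: b1⊕b3⊕b5⊕b7⊕b9⊕b11⊕b13⊕b15 = 0⊕0⊕0⊕1⊕1⊕1⊕1⊕0 = 0
s2: b2⊕b3⊕b6⊕b7⊕b10⊕b11⊕b14⊕b15 = 0⊕0⊕0⊕1⊕0⊕1⊕0⊕0 = 0
s4: b4⊕b5⊕b6⊕b7⊕b12⊕b13⊕b14⊕b15 = 1⊕0⊕0⊕1⊕1⊕1⊕0⊕0 = 0
s8: b8⊕b9⊕b10⊕b11⊕b12⊕b13⊕b14⊕b15 = 0⊕1⊕0⊕1⊕1⊕1⊕0⊕0 = 0
Syndrome (s8...s1) = 0000 → position 0 (no error).
No correction needed.
Data bits at positions 3,5,6,7,9,10,11,12,13,14,15: 00011011100

00011011100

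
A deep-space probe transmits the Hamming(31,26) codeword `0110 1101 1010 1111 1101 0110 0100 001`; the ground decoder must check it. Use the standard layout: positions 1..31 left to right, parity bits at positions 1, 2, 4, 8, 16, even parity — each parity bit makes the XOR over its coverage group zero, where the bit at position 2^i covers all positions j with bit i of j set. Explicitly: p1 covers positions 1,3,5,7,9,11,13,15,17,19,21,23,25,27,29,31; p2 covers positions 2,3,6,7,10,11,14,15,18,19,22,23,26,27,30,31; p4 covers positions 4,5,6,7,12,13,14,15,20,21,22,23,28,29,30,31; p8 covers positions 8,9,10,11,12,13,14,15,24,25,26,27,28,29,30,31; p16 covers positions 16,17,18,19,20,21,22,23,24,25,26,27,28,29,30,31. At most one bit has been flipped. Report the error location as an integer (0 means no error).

7

s1: b1⊕b3⊕b5⊕b7⊕b9⊕b11⊕b13⊕b15⊕b17⊕b19⊕b21⊕b23⊕b25⊕b27⊕b29⊕b31 = 0⊕1⊕1⊕0⊕1⊕1⊕1⊕1⊕1⊕0⊕0⊕1⊕0⊕0⊕0⊕1 = 1
s2: b2⊕b3⊕b6⊕b7⊕b10⊕b11⊕b14⊕b15⊕b18⊕b19⊕b22⊕b23⊕b26⊕b27⊕b30⊕b31 = 1⊕1⊕1⊕0⊕0⊕1⊕1⊕1⊕1⊕0⊕1⊕1⊕1⊕0⊕0⊕1 = 1
s4: b4⊕b5⊕b6⊕b7⊕b12⊕b13⊕b14⊕b15⊕b20⊕b21⊕b22⊕b23⊕b28⊕b29⊕b30⊕b31 = 0⊕1⊕1⊕0⊕0⊕1⊕1⊕1⊕1⊕0⊕1⊕1⊕0⊕0⊕0⊕1 = 1
s8: b8⊕b9⊕b10⊕b11⊕b12⊕b13⊕b14⊕b15⊕b24⊕b25⊕b26⊕b27⊕b28⊕b29⊕b30⊕b31 = 1⊕1⊕0⊕1⊕0⊕1⊕1⊕1⊕0⊕0⊕1⊕0⊕0⊕0⊕0⊕1 = 0
s16: b16⊕b17⊕b18⊕b19⊕b20⊕b21⊕b22⊕b23⊕b24⊕b25⊕b26⊕b27⊕b28⊕b29⊕b30⊕b31 = 1⊕1⊕1⊕0⊕1⊕0⊕1⊕1⊕0⊕0⊕1⊕0⊕0⊕0⊕0⊕1 = 0
Syndrome (s16...s1) = 00111 → position 7.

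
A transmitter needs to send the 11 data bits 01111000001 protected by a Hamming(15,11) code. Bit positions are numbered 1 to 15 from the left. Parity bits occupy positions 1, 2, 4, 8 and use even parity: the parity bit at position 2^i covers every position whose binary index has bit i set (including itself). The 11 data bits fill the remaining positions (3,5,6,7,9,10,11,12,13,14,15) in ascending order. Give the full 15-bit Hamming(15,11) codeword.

010011101000001

Place data bits at non-power-of-two positions: b3=0, b5=1, b6=1, b7=1, b9=1, b10=0, b11=0, b12=0, b13=0, b14=0, b15=1.
p1 = XOR of data positions {3,5,7,9,11,13,15} = 0⊕1⊕1⊕1⊕0⊕0⊕1 = 0
p2 = XOR of data positions {3,6,7,10,11,14,15} = 0⊕1⊕1⊕0⊕0⊕0⊕1 = 1
p4 = XOR of data positions {5,6,7,12,13,14,15} = 1⊕1⊕1⊕0⊕0⊕0⊕1 = 0
p8 = XOR of data positions {9,10,11,12,13,14,15} = 1⊕0⊕0⊕0⊕0⊕0⊕1 = 0
Codeword b1..b15 = 010011101000001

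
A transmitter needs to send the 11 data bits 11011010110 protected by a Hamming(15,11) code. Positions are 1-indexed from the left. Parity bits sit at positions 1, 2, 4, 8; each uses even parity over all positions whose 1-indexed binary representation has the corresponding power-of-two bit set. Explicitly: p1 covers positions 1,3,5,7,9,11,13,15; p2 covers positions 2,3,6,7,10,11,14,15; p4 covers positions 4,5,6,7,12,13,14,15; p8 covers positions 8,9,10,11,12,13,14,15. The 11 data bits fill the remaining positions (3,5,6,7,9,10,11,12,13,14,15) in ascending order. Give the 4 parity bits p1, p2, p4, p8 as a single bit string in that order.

0000

Place data bits at non-power-of-two positions: b3=1, b5=1, b6=0, b7=1, b9=1, b10=0, b11=1, b12=0, b13=1, b14=1, b15=0.
p1 = XOR of data positions {3,5,7,9,11,13,15} = 1⊕1⊕1⊕1⊕1⊕1⊕0 = 0
p2 = XOR of data positions {3,6,7,10,11,14,15} = 1⊕0⊕1⊕0⊕1⊕1⊕0 = 0
p4 = XOR of data positions {5,6,7,12,13,14,15} = 1⊕0⊕1⊕0⊕1⊕1⊕0 = 0
p8 = XOR of data positions {9,10,11,12,13,14,15} = 1⊕0⊕1⊕0⊕1⊕1⊕0 = 0
Parity bits p1,p2,p4,p8 = 0000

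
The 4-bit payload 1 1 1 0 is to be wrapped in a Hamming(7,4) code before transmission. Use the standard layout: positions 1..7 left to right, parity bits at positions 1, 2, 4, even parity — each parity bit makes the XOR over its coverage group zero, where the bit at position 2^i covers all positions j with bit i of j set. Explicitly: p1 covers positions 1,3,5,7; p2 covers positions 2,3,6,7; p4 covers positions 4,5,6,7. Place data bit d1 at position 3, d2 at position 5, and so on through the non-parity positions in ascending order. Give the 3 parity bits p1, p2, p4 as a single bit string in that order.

000

Place data bits at non-power-of-two positions: b3=1, b5=1, b6=1, b7=0.
p1 = XOR of data positions {3,5,7} = 1⊕1⊕0 = 0
p2 = XOR of data positions {3,6,7} = 1⊕1⊕0 = 0
p4 = XOR of data positions {5,6,7} = 1⊕1⊕0 = 0
Parity bits p1,p2,p4 = 000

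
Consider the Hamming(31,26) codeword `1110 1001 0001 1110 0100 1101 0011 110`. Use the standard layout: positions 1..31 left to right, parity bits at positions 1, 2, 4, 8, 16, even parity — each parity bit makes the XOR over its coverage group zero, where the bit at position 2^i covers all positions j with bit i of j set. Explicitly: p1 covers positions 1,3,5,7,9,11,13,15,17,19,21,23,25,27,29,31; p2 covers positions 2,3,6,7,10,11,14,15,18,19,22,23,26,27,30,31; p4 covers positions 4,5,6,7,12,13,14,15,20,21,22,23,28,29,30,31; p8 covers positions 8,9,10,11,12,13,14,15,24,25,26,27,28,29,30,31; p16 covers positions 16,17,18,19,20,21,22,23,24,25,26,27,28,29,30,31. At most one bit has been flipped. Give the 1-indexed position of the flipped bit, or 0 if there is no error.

s1: b1⊕b3⊕b5⊕b7⊕b9⊕b11⊕b13⊕b15⊕b17⊕b19⊕b21⊕b23⊕b25⊕b27⊕b29⊕b31 = 1⊕1⊕1⊕0⊕0⊕0⊕1⊕1⊕0⊕0⊕1⊕0⊕0⊕1⊕1⊕0 = 0
s2: b2⊕b3⊕b6⊕b7⊕b10⊕b11⊕b14⊕b15⊕b18⊕b19⊕b22⊕b23⊕b26⊕b27⊕b30⊕b31 = 1⊕1⊕0⊕0⊕0⊕0⊕1⊕1⊕1⊕0⊕1⊕0⊕0⊕1⊕1⊕0 = 0
s4: b4⊕b5⊕b6⊕b7⊕b12⊕b13⊕b14⊕b15⊕b20⊕b21⊕b22⊕b23⊕b28⊕b29⊕b30⊕b31 = 0⊕1⊕0⊕0⊕1⊕1⊕1⊕1⊕0⊕1⊕1⊕0⊕1⊕1⊕1⊕0 = 0
s8: b8⊕b9⊕b10⊕b11⊕b12⊕b13⊕b14⊕b15⊕b24⊕b25⊕b26⊕b27⊕b28⊕b29⊕b30⊕b31 = 1⊕0⊕0⊕0⊕1⊕1⊕1⊕1⊕1⊕0⊕0⊕1⊕1⊕1⊕1⊕0 = 0
s16: b16⊕b17⊕b18⊕b19⊕b20⊕b21⊕b22⊕b23⊕b24⊕b25⊕b26⊕b27⊕b28⊕b29⊕b30⊕b31 = 0⊕0⊕1⊕0⊕0⊕1⊕1⊕0⊕1⊕0⊕0⊕1⊕1⊕1⊕1⊕0 = 0
Syndrome (s16...s1) = 00000 → position 0 (no error).

0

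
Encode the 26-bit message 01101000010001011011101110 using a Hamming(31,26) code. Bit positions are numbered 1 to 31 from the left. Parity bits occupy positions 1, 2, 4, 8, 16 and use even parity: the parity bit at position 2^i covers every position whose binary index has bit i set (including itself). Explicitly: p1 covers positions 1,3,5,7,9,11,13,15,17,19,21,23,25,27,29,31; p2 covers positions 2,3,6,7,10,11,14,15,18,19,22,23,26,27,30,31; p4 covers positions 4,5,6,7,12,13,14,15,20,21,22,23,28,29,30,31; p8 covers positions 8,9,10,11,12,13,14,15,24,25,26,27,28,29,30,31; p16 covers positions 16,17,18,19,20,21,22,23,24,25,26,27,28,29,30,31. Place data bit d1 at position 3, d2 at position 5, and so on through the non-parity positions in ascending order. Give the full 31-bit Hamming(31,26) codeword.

Place data bits at non-power-of-two positions: b3=0, b5=1, b6=1, b7=0, b9=1, b10=0, b11=0, b12=0, b13=0, b14=1, b15=0, b17=0, b18=0, b19=1, b20=0, b21=1, b22=1, b23=0, b24=1, b25=1, b26=1, b27=0, b28=1, b29=1, b30=1, b31=0.
p1 = XOR of data positions {3,5,7,9,11,13,15,17,19,21,23,25,27,29,31} = 0⊕1⊕0⊕1⊕0⊕0⊕0⊕0⊕1⊕1⊕0⊕1⊕0⊕1⊕0 = 0
p2 = XOR of data positions {3,6,7,10,11,14,15,18,19,22,23,26,27,30,31} = 0⊕1⊕0⊕0⊕0⊕1⊕0⊕0⊕1⊕1⊕0⊕1⊕0⊕1⊕0 = 0
p4 = XOR of data positions {5,6,7,12,13,14,15,20,21,22,23,28,29,30,31} = 1⊕1⊕0⊕0⊕0⊕1⊕0⊕0⊕1⊕1⊕0⊕1⊕1⊕1⊕0 = 0
p8 = XOR of data positions {9,10,11,12,13,14,15,24,25,26,27,28,29,30,31} = 1⊕0⊕0⊕0⊕0⊕1⊕0⊕1⊕1⊕1⊕0⊕1⊕1⊕1⊕0 = 0
p16 = XOR of data positions {17,18,19,20,21,22,23,24,25,26,27,28,29,30,31} = 0⊕0⊕1⊕0⊕1⊕1⊕0⊕1⊕1⊕1⊕0⊕1⊕1⊕1⊕0 = 1
Codeword b1..b31 = 0000110010000101001011011101110

0000110010000101001011011101110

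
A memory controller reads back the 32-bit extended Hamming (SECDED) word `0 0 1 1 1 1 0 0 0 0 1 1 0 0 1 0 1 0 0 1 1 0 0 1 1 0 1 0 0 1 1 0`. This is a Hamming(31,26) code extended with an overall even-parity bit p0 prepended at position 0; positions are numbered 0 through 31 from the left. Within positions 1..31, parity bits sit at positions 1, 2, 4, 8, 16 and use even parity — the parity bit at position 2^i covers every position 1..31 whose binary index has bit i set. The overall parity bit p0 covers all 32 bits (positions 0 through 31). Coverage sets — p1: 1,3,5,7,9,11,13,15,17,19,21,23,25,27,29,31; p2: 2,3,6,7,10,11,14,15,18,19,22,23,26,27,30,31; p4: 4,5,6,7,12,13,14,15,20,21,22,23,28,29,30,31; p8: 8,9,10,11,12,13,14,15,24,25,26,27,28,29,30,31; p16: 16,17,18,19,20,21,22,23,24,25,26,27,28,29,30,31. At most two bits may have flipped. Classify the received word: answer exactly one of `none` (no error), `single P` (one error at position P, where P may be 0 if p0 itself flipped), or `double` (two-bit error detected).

s1: b1⊕b3⊕b5⊕b7⊕b9⊕b11⊕b13⊕b15⊕b17⊕b19⊕b21⊕b23⊕b25⊕b27⊕b29⊕b31 = 0⊕1⊕1⊕0⊕0⊕1⊕0⊕0⊕0⊕1⊕0⊕1⊕0⊕0⊕1⊕0 = 0
s2: b2⊕b3⊕b6⊕b7⊕b10⊕b11⊕b14⊕b15⊕b18⊕b19⊕b22⊕b23⊕b26⊕b27⊕b30⊕b31 = 1⊕1⊕0⊕0⊕1⊕1⊕1⊕0⊕0⊕1⊕0⊕1⊕1⊕0⊕1⊕0 = 1
s4: b4⊕b5⊕b6⊕b7⊕b12⊕b13⊕b14⊕b15⊕b20⊕b21⊕b22⊕b23⊕b28⊕b29⊕b30⊕b31 = 1⊕1⊕0⊕0⊕0⊕0⊕1⊕0⊕1⊕0⊕0⊕1⊕0⊕1⊕1⊕0 = 1
s8: b8⊕b9⊕b10⊕b11⊕b12⊕b13⊕b14⊕b15⊕b24⊕b25⊕b26⊕b27⊕b28⊕b29⊕b30⊕b31 = 0⊕0⊕1⊕1⊕0⊕0⊕1⊕0⊕1⊕0⊕1⊕0⊕0⊕1⊕1⊕0 = 1
s16: b16⊕b17⊕b18⊕b19⊕b20⊕b21⊕b22⊕b23⊕b24⊕b25⊕b26⊕b27⊕b28⊕b29⊕b30⊕b31 = 1⊕0⊕0⊕1⊕1⊕0⊕0⊕1⊕1⊕0⊕1⊕0⊕0⊕1⊕1⊕0 = 0
Syndrome (s16...s1) = 01110 → position 14.
Overall parity (XOR of all 32 bits, including p0): 0⊕0⊕1⊕1⊕1⊕1⊕0⊕0⊕0⊕0⊕1⊕1⊕0⊕0⊕1⊕0⊕1⊕0⊕0⊕1⊕1⊕0⊕0⊕1⊕1⊕0⊕1⊕0⊕0⊕1⊕1⊕0 = 1
Overall=1, syndrome position=14 → single-bit error at position 14.

single 14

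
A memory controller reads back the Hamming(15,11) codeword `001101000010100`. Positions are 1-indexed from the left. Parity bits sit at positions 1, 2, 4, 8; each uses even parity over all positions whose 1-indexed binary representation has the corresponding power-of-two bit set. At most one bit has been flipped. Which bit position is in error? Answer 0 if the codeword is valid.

s1: b1⊕b3⊕b5⊕b7⊕b9⊕b11⊕b13⊕b15 = 0⊕1⊕0⊕0⊕0⊕1⊕1⊕0 = 1
s2: b2⊕b3⊕b6⊕b7⊕b10⊕b11⊕b14⊕b15 = 0⊕1⊕1⊕0⊕0⊕1⊕0⊕0 = 1
s4: b4⊕b5⊕b6⊕b7⊕b12⊕b13⊕b14⊕b15 = 1⊕0⊕1⊕0⊕0⊕1⊕0⊕0 = 1
s8: b8⊕b9⊕b10⊕b11⊕b12⊕b13⊕b14⊕b15 = 0⊕0⊕0⊕1⊕0⊕1⊕0⊕0 = 0
Syndrome (s8...s1) = 0111 → position 7.

7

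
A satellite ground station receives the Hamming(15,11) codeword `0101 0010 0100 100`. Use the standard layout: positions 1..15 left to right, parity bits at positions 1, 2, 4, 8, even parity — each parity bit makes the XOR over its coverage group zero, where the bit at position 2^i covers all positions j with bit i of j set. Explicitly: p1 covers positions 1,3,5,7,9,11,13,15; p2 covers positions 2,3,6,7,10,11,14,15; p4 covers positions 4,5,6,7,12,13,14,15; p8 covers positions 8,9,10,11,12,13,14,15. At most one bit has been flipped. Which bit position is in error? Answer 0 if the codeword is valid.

6

s1: b1⊕b3⊕b5⊕b7⊕b9⊕b11⊕b13⊕b15 = 0⊕0⊕0⊕1⊕0⊕0⊕1⊕0 = 0
s2: b2⊕b3⊕b6⊕b7⊕b10⊕b11⊕b14⊕b15 = 1⊕0⊕0⊕1⊕1⊕0⊕0⊕0 = 1
s4: b4⊕b5⊕b6⊕b7⊕b12⊕b13⊕b14⊕b15 = 1⊕0⊕0⊕1⊕0⊕1⊕0⊕0 = 1
s8: b8⊕b9⊕b10⊕b11⊕b12⊕b13⊕b14⊕b15 = 0⊕0⊕1⊕0⊕0⊕1⊕0⊕0 = 0
Syndrome (s8...s1) = 0110 → position 6.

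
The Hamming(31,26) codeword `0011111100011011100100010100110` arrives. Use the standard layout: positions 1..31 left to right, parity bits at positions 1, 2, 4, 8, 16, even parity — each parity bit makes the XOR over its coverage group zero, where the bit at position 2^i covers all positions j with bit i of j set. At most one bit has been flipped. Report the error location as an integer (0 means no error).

17

s1: b1⊕b3⊕b5⊕b7⊕b9⊕b11⊕b13⊕b15⊕b17⊕b19⊕b21⊕b23⊕b25⊕b27⊕b29⊕b31 = 0⊕1⊕1⊕1⊕0⊕0⊕1⊕1⊕1⊕0⊕0⊕0⊕0⊕0⊕1⊕0 = 1
s2: b2⊕b3⊕b6⊕b7⊕b10⊕b11⊕b14⊕b15⊕b18⊕b19⊕b22⊕b23⊕b26⊕b27⊕b30⊕b31 = 0⊕1⊕1⊕1⊕0⊕0⊕0⊕1⊕0⊕0⊕0⊕0⊕1⊕0⊕1⊕0 = 0
s4: b4⊕b5⊕b6⊕b7⊕b12⊕b13⊕b14⊕b15⊕b20⊕b21⊕b22⊕b23⊕b28⊕b29⊕b30⊕b31 = 1⊕1⊕1⊕1⊕1⊕1⊕0⊕1⊕1⊕0⊕0⊕0⊕0⊕1⊕1⊕0 = 0
s8: b8⊕b9⊕b10⊕b11⊕b12⊕b13⊕b14⊕b15⊕b24⊕b25⊕b26⊕b27⊕b28⊕b29⊕b30⊕b31 = 1⊕0⊕0⊕0⊕1⊕1⊕0⊕1⊕1⊕0⊕1⊕0⊕0⊕1⊕1⊕0 = 0
s16: b16⊕b17⊕b18⊕b19⊕b20⊕b21⊕b22⊕b23⊕b24⊕b25⊕b26⊕b27⊕b28⊕b29⊕b30⊕b31 = 1⊕1⊕0⊕0⊕1⊕0⊕0⊕0⊕1⊕0⊕1⊕0⊕0⊕1⊕1⊕0 = 1
Syndrome (s16...s1) = 10001 → position 17.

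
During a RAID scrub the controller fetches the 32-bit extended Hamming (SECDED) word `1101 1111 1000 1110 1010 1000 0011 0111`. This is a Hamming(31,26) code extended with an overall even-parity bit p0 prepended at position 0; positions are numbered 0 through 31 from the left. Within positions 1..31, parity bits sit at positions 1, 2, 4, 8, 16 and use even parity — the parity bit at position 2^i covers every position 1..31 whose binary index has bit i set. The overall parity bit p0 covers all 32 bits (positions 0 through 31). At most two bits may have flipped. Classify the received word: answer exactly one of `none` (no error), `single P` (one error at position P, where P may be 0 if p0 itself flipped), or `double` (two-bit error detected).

s1: b1⊕b3⊕b5⊕b7⊕b9⊕b11⊕b13⊕b15⊕b17⊕b19⊕b21⊕b23⊕b25⊕b27⊕b29⊕b31 = 1⊕1⊕1⊕1⊕0⊕0⊕1⊕0⊕0⊕0⊕0⊕0⊕0⊕1⊕1⊕1 = 0
s2: b2⊕b3⊕b6⊕b7⊕b10⊕b11⊕b14⊕b15⊕b18⊕b19⊕b22⊕b23⊕b26⊕b27⊕b30⊕b31 = 0⊕1⊕1⊕1⊕0⊕0⊕1⊕0⊕1⊕0⊕0⊕0⊕1⊕1⊕1⊕1 = 1
s4: b4⊕b5⊕b6⊕b7⊕b12⊕b13⊕b14⊕b15⊕b20⊕b21⊕b22⊕b23⊕b28⊕b29⊕b30⊕b31 = 1⊕1⊕1⊕1⊕1⊕1⊕1⊕0⊕1⊕0⊕0⊕0⊕0⊕1⊕1⊕1 = 1
s8: b8⊕b9⊕b10⊕b11⊕b12⊕b13⊕b14⊕b15⊕b24⊕b25⊕b26⊕b27⊕b28⊕b29⊕b30⊕b31 = 1⊕0⊕0⊕0⊕1⊕1⊕1⊕0⊕0⊕0⊕1⊕1⊕0⊕1⊕1⊕1 = 1
s16: b16⊕b17⊕b18⊕b19⊕b20⊕b21⊕b22⊕b23⊕b24⊕b25⊕b26⊕b27⊕b28⊕b29⊕b30⊕b31 = 1⊕0⊕1⊕0⊕1⊕0⊕0⊕0⊕0⊕0⊕1⊕1⊕0⊕1⊕1⊕1 = 0
Syndrome (s16...s1) = 01110 → position 14.
Overall parity (XOR of all 32 bits, including p0): 1⊕1⊕0⊕1⊕1⊕1⊕1⊕1⊕1⊕0⊕0⊕0⊕1⊕1⊕1⊕0⊕1⊕0⊕1⊕0⊕1⊕0⊕0⊕0⊕0⊕0⊕1⊕1⊕0⊕1⊕1⊕1 = 1
Overall=1, syndrome position=14 → single-bit error at position 14.

single 14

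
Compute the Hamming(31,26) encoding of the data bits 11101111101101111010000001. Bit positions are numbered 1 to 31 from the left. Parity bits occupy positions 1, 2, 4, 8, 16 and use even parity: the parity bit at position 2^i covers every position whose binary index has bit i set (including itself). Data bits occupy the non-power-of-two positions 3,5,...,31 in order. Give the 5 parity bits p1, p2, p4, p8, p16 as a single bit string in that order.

Place data bits at non-power-of-two positions: b3=1, b5=1, b6=1, b7=0, b9=1, b10=1, b11=1, b12=1, b13=1, b14=0, b15=1, b17=1, b18=0, b19=1, b20=1, b21=1, b22=1, b23=0, b24=1, b25=0, b26=0, b27=0, b28=0, b29=0, b30=0, b31=1.
p1 = XOR of data positions {3,5,7,9,11,13,15,17,19,21,23,25,27,29,31} = 1⊕1⊕0⊕1⊕1⊕1⊕1⊕1⊕1⊕1⊕0⊕0⊕0⊕0⊕1 = 0
p2 = XOR of data positions {3,6,7,10,11,14,15,18,19,22,23,26,27,30,31} = 1⊕1⊕0⊕1⊕1⊕0⊕1⊕0⊕1⊕1⊕0⊕0⊕0⊕0⊕1 = 0
p4 = XOR of data positions {5,6,7,12,13,14,15,20,21,22,23,28,29,30,31} = 1⊕1⊕0⊕1⊕1⊕0⊕1⊕1⊕1⊕1⊕0⊕0⊕0⊕0⊕1 = 1
p8 = XOR of data positions {9,10,11,12,13,14,15,24,25,26,27,28,29,30,31} = 1⊕1⊕1⊕1⊕1⊕0⊕1⊕1⊕0⊕0⊕0⊕0⊕0⊕0⊕1 = 0
p16 = XOR of data positions {17,18,19,20,21,22,23,24,25,26,27,28,29,30,31} = 1⊕0⊕1⊕1⊕1⊕1⊕0⊕1⊕0⊕0⊕0⊕0⊕0⊕0⊕1 = 1
Parity bits p1,p2,p4,p8,p16 = 00101

00101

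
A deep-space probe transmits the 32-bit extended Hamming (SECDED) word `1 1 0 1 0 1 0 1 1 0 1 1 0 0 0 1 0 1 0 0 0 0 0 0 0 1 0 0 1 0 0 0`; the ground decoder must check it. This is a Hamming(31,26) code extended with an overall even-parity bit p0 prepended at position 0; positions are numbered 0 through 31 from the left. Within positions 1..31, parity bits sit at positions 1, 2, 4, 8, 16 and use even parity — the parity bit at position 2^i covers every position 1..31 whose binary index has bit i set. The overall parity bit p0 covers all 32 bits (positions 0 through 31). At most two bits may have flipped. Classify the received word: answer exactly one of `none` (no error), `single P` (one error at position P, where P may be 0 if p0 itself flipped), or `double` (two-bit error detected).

s1: b1⊕b3⊕b5⊕b7⊕b9⊕b11⊕b13⊕b15⊕b17⊕b19⊕b21⊕b23⊕b25⊕b27⊕b29⊕b31 = 1⊕1⊕1⊕1⊕0⊕1⊕0⊕1⊕1⊕0⊕0⊕0⊕1⊕0⊕0⊕0 = 0
s2: b2⊕b3⊕b6⊕b7⊕b10⊕b11⊕b14⊕b15⊕b18⊕b19⊕b22⊕b23⊕b26⊕b27⊕b30⊕b31 = 0⊕1⊕0⊕1⊕1⊕1⊕0⊕1⊕0⊕0⊕0⊕0⊕0⊕0⊕0⊕0 = 1
s4: b4⊕b5⊕b6⊕b7⊕b12⊕b13⊕b14⊕b15⊕b20⊕b21⊕b22⊕b23⊕b28⊕b29⊕b30⊕b31 = 0⊕1⊕0⊕1⊕0⊕0⊕0⊕1⊕0⊕0⊕0⊕0⊕1⊕0⊕0⊕0 = 0
s8: b8⊕b9⊕b10⊕b11⊕b12⊕b13⊕b14⊕b15⊕b24⊕b25⊕b26⊕b27⊕b28⊕b29⊕b30⊕b31 = 1⊕0⊕1⊕1⊕0⊕0⊕0⊕1⊕0⊕1⊕0⊕0⊕1⊕0⊕0⊕0 = 0
s16: b16⊕b17⊕b18⊕b19⊕b20⊕b21⊕b22⊕b23⊕b24⊕b25⊕b26⊕b27⊕b28⊕b29⊕b30⊕b31 = 0⊕1⊕0⊕0⊕0⊕0⊕0⊕0⊕0⊕1⊕0⊕0⊕1⊕0⊕0⊕0 = 1
Syndrome (s16...s1) = 10010 → position 18.
Overall parity (XOR of all 32 bits, including p0): 1⊕1⊕0⊕1⊕0⊕1⊕0⊕1⊕1⊕0⊕1⊕1⊕0⊕0⊕0⊕1⊕0⊕1⊕0⊕0⊕0⊕0⊕0⊕0⊕0⊕1⊕0⊕0⊕1⊕0⊕0⊕0 = 0
Overall=0, syndrome position=18 → double-bit error detected (uncorrectable).

double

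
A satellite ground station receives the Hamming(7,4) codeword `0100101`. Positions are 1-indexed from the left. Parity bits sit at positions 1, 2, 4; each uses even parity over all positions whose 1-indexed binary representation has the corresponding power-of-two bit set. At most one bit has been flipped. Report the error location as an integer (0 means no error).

s1: b1⊕b3⊕b5⊕b7 = 0⊕0⊕1⊕1 = 0
s2: b2⊕b3⊕b6⊕b7 = 1⊕0⊕0⊕1 = 0
s4: b4⊕b5⊕b6⊕b7 = 0⊕1⊕0⊕1 = 0
Syndrome (s4...s1) = 000 → position 0 (no error).

0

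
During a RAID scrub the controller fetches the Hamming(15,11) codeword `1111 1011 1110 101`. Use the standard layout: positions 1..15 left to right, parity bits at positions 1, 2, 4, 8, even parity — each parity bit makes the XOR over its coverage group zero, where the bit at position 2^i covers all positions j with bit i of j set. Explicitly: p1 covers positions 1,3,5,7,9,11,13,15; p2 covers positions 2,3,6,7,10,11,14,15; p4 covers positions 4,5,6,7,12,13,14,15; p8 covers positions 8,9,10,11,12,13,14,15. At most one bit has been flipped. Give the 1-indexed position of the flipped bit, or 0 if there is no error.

s1: b1⊕b3⊕b5⊕b7⊕b9⊕b11⊕b13⊕b15 = 1⊕1⊕1⊕1⊕1⊕1⊕1⊕1 = 0
s2: b2⊕b3⊕b6⊕b7⊕b10⊕b11⊕b14⊕b15 = 1⊕1⊕0⊕1⊕1⊕1⊕0⊕1 = 0
s4: b4⊕b5⊕b6⊕b7⊕b12⊕b13⊕b14⊕b15 = 1⊕1⊕0⊕1⊕0⊕1⊕0⊕1 = 1
s8: b8⊕b9⊕b10⊕b11⊕b12⊕b13⊕b14⊕b15 = 1⊕1⊕1⊕1⊕0⊕1⊕0⊕1 = 0
Syndrome (s8...s1) = 0100 → position 4.

4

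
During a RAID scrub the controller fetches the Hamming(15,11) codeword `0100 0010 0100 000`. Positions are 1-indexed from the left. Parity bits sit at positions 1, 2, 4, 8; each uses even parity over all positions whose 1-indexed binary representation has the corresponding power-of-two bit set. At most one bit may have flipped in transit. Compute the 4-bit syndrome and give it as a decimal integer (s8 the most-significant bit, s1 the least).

s1: b1⊕b3⊕b5⊕b7⊕b9⊕b11⊕b13⊕b15 = 0⊕0⊕0⊕1⊕0⊕0⊕0⊕0 = 1
s2: b2⊕b3⊕b6⊕b7⊕b10⊕b11⊕b14⊕b15 = 1⊕0⊕0⊕1⊕1⊕0⊕0⊕0 = 1
s4: b4⊕b5⊕b6⊕b7⊕b12⊕b13⊕b14⊕b15 = 0⊕0⊕0⊕1⊕0⊕0⊕0⊕0 = 1
s8: b8⊕b9⊕b10⊕b11⊕b12⊕b13⊕b14⊕b15 = 0⊕0⊕1⊕0⊕0⊕0⊕0⊕0 = 1
Syndrome (s8...s1) = 1111 → position 15.

15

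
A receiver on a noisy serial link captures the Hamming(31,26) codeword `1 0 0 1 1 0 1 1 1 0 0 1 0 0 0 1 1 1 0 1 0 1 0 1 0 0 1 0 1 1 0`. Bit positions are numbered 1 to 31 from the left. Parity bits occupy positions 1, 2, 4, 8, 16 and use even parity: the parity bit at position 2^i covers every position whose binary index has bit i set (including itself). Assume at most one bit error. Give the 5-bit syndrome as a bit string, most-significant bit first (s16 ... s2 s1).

s1: b1⊕b3⊕b5⊕b7⊕b9⊕b11⊕b13⊕b15⊕b17⊕b19⊕b21⊕b23⊕b25⊕b27⊕b29⊕b31 = 1⊕0⊕1⊕1⊕1⊕0⊕0⊕0⊕1⊕0⊕0⊕0⊕0⊕1⊕1⊕0 = 1
s2: b2⊕b3⊕b6⊕b7⊕b10⊕b11⊕b14⊕b15⊕b18⊕b19⊕b22⊕b23⊕b26⊕b27⊕b30⊕b31 = 0⊕0⊕0⊕1⊕0⊕0⊕0⊕0⊕1⊕0⊕1⊕0⊕0⊕1⊕1⊕0 = 1
s4: b4⊕b5⊕b6⊕b7⊕b12⊕b13⊕b14⊕b15⊕b20⊕b21⊕b22⊕b23⊕b28⊕b29⊕b30⊕b31 = 1⊕1⊕0⊕1⊕1⊕0⊕0⊕0⊕1⊕0⊕1⊕0⊕0⊕1⊕1⊕0 = 0
s8: b8⊕b9⊕b10⊕b11⊕b12⊕b13⊕b14⊕b15⊕b24⊕b25⊕b26⊕b27⊕b28⊕b29⊕b30⊕b31 = 1⊕1⊕0⊕0⊕1⊕0⊕0⊕0⊕1⊕0⊕0⊕1⊕0⊕1⊕1⊕0 = 1
s16: b16⊕b17⊕b18⊕b19⊕b20⊕b21⊕b22⊕b23⊕b24⊕b25⊕b26⊕b27⊕b28⊕b29⊕b30⊕b31 = 1⊕1⊕1⊕0⊕1⊕0⊕1⊕0⊕1⊕0⊕0⊕1⊕0⊕1⊕1⊕0 = 1
Syndrome (s16...s1) = 11011 → position 27.

11011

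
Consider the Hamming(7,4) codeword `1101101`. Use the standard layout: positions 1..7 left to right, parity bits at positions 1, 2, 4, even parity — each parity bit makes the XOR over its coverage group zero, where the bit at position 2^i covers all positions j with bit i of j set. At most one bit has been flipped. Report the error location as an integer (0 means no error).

5

s1: b1⊕b3⊕b5⊕b7 = 1⊕0⊕1⊕1 = 1
s2: b2⊕b3⊕b6⊕b7 = 1⊕0⊕0⊕1 = 0
s4: b4⊕b5⊕b6⊕b7 = 1⊕1⊕0⊕1 = 1
Syndrome (s4...s1) = 101 → position 5.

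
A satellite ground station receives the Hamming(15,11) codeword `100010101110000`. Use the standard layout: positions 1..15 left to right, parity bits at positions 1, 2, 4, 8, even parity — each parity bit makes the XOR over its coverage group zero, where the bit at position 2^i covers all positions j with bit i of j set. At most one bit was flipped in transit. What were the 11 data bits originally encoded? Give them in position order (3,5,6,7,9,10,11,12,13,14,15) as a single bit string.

01011100000

s1: b1⊕b3⊕b5⊕b7⊕b9⊕b11⊕b13⊕b15 = 1⊕0⊕1⊕1⊕1⊕1⊕0⊕0 = 1
s2: b2⊕b3⊕b6⊕b7⊕b10⊕b11⊕b14⊕b15 = 0⊕0⊕0⊕1⊕1⊕1⊕0⊕0 = 1
s4: b4⊕b5⊕b6⊕b7⊕b12⊕b13⊕b14⊕b15 = 0⊕1⊕0⊕1⊕0⊕0⊕0⊕0 = 0
s8: b8⊕b9⊕b10⊕b11⊕b12⊕b13⊕b14⊕b15 = 0⊕1⊕1⊕1⊕0⊕0⊕0⊕0 = 1
Syndrome (s8...s1) = 1011 → position 11.
Flip bit 11: corrected codeword = 100010101100000
Data bits at positions 3,5,6,7,9,10,11,12,13,14,15: 01011100000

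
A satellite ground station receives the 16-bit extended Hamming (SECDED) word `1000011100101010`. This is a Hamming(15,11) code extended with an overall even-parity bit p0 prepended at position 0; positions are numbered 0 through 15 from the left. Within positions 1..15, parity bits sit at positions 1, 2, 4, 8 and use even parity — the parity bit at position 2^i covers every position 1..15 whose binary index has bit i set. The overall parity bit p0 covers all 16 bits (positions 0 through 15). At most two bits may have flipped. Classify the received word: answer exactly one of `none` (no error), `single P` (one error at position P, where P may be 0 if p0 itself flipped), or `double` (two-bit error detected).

s1: b1⊕b3⊕b5⊕b7⊕b9⊕b11⊕b13⊕b15 = 0⊕0⊕1⊕1⊕0⊕0⊕0⊕0 = 0
s2: b2⊕b3⊕b6⊕b7⊕b10⊕b11⊕b14⊕b15 = 0⊕0⊕1⊕1⊕1⊕0⊕1⊕0 = 0
s4: b4⊕b5⊕b6⊕b7⊕b12⊕b13⊕b14⊕b15 = 0⊕1⊕1⊕1⊕1⊕0⊕1⊕0 = 1
s8: b8⊕b9⊕b10⊕b11⊕b12⊕b13⊕b14⊕b15 = 0⊕0⊕1⊕0⊕1⊕0⊕1⊕0 = 1
Syndrome (s8...s1) = 1100 → position 12.
Overall parity (XOR of all 16 bits, including p0): 1⊕0⊕0⊕0⊕0⊕1⊕1⊕1⊕0⊕0⊕1⊕0⊕1⊕0⊕1⊕0 = 1
Overall=1, syndrome position=12 → single-bit error at position 12.

single 12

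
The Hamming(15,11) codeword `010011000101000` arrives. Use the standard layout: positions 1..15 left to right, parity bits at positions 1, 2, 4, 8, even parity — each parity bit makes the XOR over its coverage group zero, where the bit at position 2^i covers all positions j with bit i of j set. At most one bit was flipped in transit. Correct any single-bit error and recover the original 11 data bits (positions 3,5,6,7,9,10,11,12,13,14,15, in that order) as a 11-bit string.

s1: b1⊕b3⊕b5⊕b7⊕b9⊕b11⊕b13⊕b15 = 0⊕0⊕1⊕0⊕0⊕0⊕0⊕0 = 1
s2: b2⊕b3⊕b6⊕b7⊕b10⊕b11⊕b14⊕b15 = 1⊕0⊕1⊕0⊕1⊕0⊕0⊕0 = 1
s4: b4⊕b5⊕b6⊕b7⊕b12⊕b13⊕b14⊕b15 = 0⊕1⊕1⊕0⊕1⊕0⊕0⊕0 = 1
s8: b8⊕b9⊕b10⊕b11⊕b12⊕b13⊕b14⊕b15 = 0⊕0⊕1⊕0⊕1⊕0⊕0⊕0 = 0
Syndrome (s8...s1) = 0111 → position 7.
Flip bit 7: corrected codeword = 010011100101000
Data bits at positions 3,5,6,7,9,10,11,12,13,14,15: 01110101000

01110101000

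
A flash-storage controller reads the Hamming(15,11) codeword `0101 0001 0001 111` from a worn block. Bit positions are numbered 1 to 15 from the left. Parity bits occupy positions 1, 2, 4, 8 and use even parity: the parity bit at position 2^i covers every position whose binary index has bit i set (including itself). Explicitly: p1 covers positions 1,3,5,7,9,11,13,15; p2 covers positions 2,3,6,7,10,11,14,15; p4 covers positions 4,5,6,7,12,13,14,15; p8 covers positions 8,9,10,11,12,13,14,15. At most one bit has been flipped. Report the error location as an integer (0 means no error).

s1: b1⊕b3⊕b5⊕b7⊕b9⊕b11⊕b13⊕b15 = 0⊕0⊕0⊕0⊕0⊕0⊕1⊕1 = 0
s2: b2⊕b3⊕b6⊕b7⊕b10⊕b11⊕b14⊕b15 = 1⊕0⊕0⊕0⊕0⊕0⊕1⊕1 = 1
s4: b4⊕b5⊕b6⊕b7⊕b12⊕b13⊕b14⊕b15 = 1⊕0⊕0⊕0⊕1⊕1⊕1⊕1 = 1
s8: b8⊕b9⊕b10⊕b11⊕b12⊕b13⊕b14⊕b15 = 1⊕0⊕0⊕0⊕1⊕1⊕1⊕1 = 1
Syndrome (s8...s1) = 1110 → position 14.

14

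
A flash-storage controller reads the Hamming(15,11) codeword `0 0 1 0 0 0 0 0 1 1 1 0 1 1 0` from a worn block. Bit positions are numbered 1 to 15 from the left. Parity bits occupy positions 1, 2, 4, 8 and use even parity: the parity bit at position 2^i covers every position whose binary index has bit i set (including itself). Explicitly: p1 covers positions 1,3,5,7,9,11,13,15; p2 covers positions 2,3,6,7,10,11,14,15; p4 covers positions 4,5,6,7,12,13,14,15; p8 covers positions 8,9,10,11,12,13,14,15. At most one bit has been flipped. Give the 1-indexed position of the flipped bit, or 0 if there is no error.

s1: b1⊕b3⊕b5⊕b7⊕b9⊕b11⊕b13⊕b15 = 0⊕1⊕0⊕0⊕1⊕1⊕1⊕0 = 0
s2: b2⊕b3⊕b6⊕b7⊕b10⊕b11⊕b14⊕b15 = 0⊕1⊕0⊕0⊕1⊕1⊕1⊕0 = 0
s4: b4⊕b5⊕b6⊕b7⊕b12⊕b13⊕b14⊕b15 = 0⊕0⊕0⊕0⊕0⊕1⊕1⊕0 = 0
s8: b8⊕b9⊕b10⊕b11⊕b12⊕b13⊕b14⊕b15 = 0⊕1⊕1⊕1⊕0⊕1⊕1⊕0 = 1
Syndrome (s8...s1) = 1000 → position 8.

8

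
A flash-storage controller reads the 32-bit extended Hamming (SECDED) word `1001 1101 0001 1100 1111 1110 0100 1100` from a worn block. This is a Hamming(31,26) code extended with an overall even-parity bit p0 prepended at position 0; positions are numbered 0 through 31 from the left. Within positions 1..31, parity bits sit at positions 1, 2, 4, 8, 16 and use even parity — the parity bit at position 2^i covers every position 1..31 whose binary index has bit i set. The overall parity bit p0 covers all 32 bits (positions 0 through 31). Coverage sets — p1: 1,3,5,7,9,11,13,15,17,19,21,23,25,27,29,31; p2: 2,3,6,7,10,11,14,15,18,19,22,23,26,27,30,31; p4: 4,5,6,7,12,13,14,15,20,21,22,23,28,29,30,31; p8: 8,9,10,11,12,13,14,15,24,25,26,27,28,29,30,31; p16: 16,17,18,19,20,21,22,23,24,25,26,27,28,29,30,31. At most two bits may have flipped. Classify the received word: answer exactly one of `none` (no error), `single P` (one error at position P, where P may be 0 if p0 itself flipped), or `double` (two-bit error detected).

none

s1: b1⊕b3⊕b5⊕b7⊕b9⊕b11⊕b13⊕b15⊕b17⊕b19⊕b21⊕b23⊕b25⊕b27⊕b29⊕b31 = 0⊕1⊕1⊕1⊕0⊕1⊕1⊕0⊕1⊕1⊕1⊕0⊕1⊕0⊕1⊕0 = 0
s2: b2⊕b3⊕b6⊕b7⊕b10⊕b11⊕b14⊕b15⊕b18⊕b19⊕b22⊕b23⊕b26⊕b27⊕b30⊕b31 = 0⊕1⊕0⊕1⊕0⊕1⊕0⊕0⊕1⊕1⊕1⊕0⊕0⊕0⊕0⊕0 = 0
s4: b4⊕b5⊕b6⊕b7⊕b12⊕b13⊕b14⊕b15⊕b20⊕b21⊕b22⊕b23⊕b28⊕b29⊕b30⊕b31 = 1⊕1⊕0⊕1⊕1⊕1⊕0⊕0⊕1⊕1⊕1⊕0⊕1⊕1⊕0⊕0 = 0
s8: b8⊕b9⊕b10⊕b11⊕b12⊕b13⊕b14⊕b15⊕b24⊕b25⊕b26⊕b27⊕b28⊕b29⊕b30⊕b31 = 0⊕0⊕0⊕1⊕1⊕1⊕0⊕0⊕0⊕1⊕0⊕0⊕1⊕1⊕0⊕0 = 0
s16: b16⊕b17⊕b18⊕b19⊕b20⊕b21⊕b22⊕b23⊕b24⊕b25⊕b26⊕b27⊕b28⊕b29⊕b30⊕b31 = 1⊕1⊕1⊕1⊕1⊕1⊕1⊕0⊕0⊕1⊕0⊕0⊕1⊕1⊕0⊕0 = 0
Syndrome (s16...s1) = 00000 → position 0 (no error).
Overall parity (XOR of all 32 bits, including p0): 1⊕0⊕0⊕1⊕1⊕1⊕0⊕1⊕0⊕0⊕0⊕1⊕1⊕1⊕0⊕0⊕1⊕1⊕1⊕1⊕1⊕1⊕1⊕0⊕0⊕1⊕0⊕0⊕1⊕1⊕0⊕0 = 0
Overall=0, syndrome position=0 → no error.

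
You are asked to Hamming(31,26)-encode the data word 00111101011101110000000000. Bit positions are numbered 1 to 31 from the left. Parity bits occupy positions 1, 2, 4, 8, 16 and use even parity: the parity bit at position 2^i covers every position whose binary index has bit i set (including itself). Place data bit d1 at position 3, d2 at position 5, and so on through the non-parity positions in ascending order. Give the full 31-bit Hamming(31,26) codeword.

Place data bits at non-power-of-two positions: b3=0, b5=0, b6=1, b7=1, b9=1, b10=1, b11=0, b12=1, b13=0, b14=1, b15=1, b17=1, b18=0, b19=1, b20=1, b21=1, b22=0, b23=0, b24=0, b25=0, b26=0, b27=0, b28=0, b29=0, b30=0, b31=0.
p1 = XOR of data positions {3,5,7,9,11,13,15,17,19,21,23,25,27,29,31} = 0⊕0⊕1⊕1⊕0⊕0⊕1⊕1⊕1⊕1⊕0⊕0⊕0⊕0⊕0 = 0
p2 = XOR of data positions {3,6,7,10,11,14,15,18,19,22,23,26,27,30,31} = 0⊕1⊕1⊕1⊕0⊕1⊕1⊕0⊕1⊕0⊕0⊕0⊕0⊕0⊕0 = 0
p4 = XOR of data positions {5,6,7,12,13,14,15,20,21,22,23,28,29,30,31} = 0⊕1⊕1⊕1⊕0⊕1⊕1⊕1⊕1⊕0⊕0⊕0⊕0⊕0⊕0 = 1
p8 = XOR of data positions {9,10,11,12,13,14,15,24,25,26,27,28,29,30,31} = 1⊕1⊕0⊕1⊕0⊕1⊕1⊕0⊕0⊕0⊕0⊕0⊕0⊕0⊕0 = 1
p16 = XOR of data positions {17,18,19,20,21,22,23,24,25,26,27,28,29,30,31} = 1⊕0⊕1⊕1⊕1⊕0⊕0⊕0⊕0⊕0⊕0⊕0⊕0⊕0⊕0 = 0
Codeword b1..b31 = 0001011111010110101110000000000

0001011111010110101110000000000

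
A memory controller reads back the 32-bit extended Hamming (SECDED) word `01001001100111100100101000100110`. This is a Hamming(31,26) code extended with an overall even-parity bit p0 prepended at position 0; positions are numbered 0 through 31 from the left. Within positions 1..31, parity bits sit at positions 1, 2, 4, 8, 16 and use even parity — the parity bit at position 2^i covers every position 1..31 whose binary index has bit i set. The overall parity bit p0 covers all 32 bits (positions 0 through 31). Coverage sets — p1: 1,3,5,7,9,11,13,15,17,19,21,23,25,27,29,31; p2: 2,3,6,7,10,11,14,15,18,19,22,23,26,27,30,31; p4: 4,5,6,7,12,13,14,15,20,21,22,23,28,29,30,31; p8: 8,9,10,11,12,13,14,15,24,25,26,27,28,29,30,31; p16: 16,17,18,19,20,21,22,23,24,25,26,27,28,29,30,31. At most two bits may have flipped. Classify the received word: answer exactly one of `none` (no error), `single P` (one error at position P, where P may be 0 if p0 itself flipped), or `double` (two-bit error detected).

double

s1: b1⊕b3⊕b5⊕b7⊕b9⊕b11⊕b13⊕b15⊕b17⊕b19⊕b21⊕b23⊕b25⊕b27⊕b29⊕b31 = 1⊕0⊕0⊕1⊕0⊕1⊕1⊕0⊕1⊕0⊕0⊕0⊕0⊕0⊕1⊕0 = 0
s2: b2⊕b3⊕b6⊕b7⊕b10⊕b11⊕b14⊕b15⊕b18⊕b19⊕b22⊕b23⊕b26⊕b27⊕b30⊕b31 = 0⊕0⊕0⊕1⊕0⊕1⊕1⊕0⊕0⊕0⊕1⊕0⊕1⊕0⊕1⊕0 = 0
s4: b4⊕b5⊕b6⊕b7⊕b12⊕b13⊕b14⊕b15⊕b20⊕b21⊕b22⊕b23⊕b28⊕b29⊕b30⊕b31 = 1⊕0⊕0⊕1⊕1⊕1⊕1⊕0⊕1⊕0⊕1⊕0⊕0⊕1⊕1⊕0 = 1
s8: b8⊕b9⊕b10⊕b11⊕b12⊕b13⊕b14⊕b15⊕b24⊕b25⊕b26⊕b27⊕b28⊕b29⊕b30⊕b31 = 1⊕0⊕0⊕1⊕1⊕1⊕1⊕0⊕0⊕0⊕1⊕0⊕0⊕1⊕1⊕0 = 0
s16: b16⊕b17⊕b18⊕b19⊕b20⊕b21⊕b22⊕b23⊕b24⊕b25⊕b26⊕b27⊕b28⊕b29⊕b30⊕b31 = 0⊕1⊕0⊕0⊕1⊕0⊕1⊕0⊕0⊕0⊕1⊕0⊕0⊕1⊕1⊕0 = 0
Syndrome (s16...s1) = 00100 → position 4.
Overall parity (XOR of all 32 bits, including p0): 0⊕1⊕0⊕0⊕1⊕0⊕0⊕1⊕1⊕0⊕0⊕1⊕1⊕1⊕1⊕0⊕0⊕1⊕0⊕0⊕1⊕0⊕1⊕0⊕0⊕0⊕1⊕0⊕0⊕1⊕1⊕0 = 0
Overall=0, syndrome position=4 → double-bit error detected (uncorrectable).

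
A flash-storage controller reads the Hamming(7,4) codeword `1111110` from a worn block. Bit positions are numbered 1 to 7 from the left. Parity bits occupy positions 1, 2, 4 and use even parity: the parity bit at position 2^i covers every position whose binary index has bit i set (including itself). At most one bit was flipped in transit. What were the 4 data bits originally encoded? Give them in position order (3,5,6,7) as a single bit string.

1111

s1: b1⊕b3⊕b5⊕b7 = 1⊕1⊕1⊕0 = 1
s2: b2⊕b3⊕b6⊕b7 = 1⊕1⊕1⊕0 = 1
s4: b4⊕b5⊕b6⊕b7 = 1⊕1⊕1⊕0 = 1
Syndrome (s4...s1) = 111 → position 7.
Flip bit 7: corrected codeword = 1111111
Data bits at positions 3,5,6,7: 1111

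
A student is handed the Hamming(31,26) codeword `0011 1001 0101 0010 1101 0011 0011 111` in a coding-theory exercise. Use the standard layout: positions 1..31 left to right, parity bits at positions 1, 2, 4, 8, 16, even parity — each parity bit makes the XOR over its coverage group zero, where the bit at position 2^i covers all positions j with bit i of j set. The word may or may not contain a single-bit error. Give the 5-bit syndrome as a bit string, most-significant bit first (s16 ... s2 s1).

s1: b1⊕b3⊕b5⊕b7⊕b9⊕b11⊕b13⊕b15⊕b17⊕b19⊕b21⊕b23⊕b25⊕b27⊕b29⊕b31 = 0⊕1⊕1⊕0⊕0⊕0⊕0⊕1⊕1⊕0⊕0⊕1⊕0⊕1⊕1⊕1 = 0
s2: b2⊕b3⊕b6⊕b7⊕b10⊕b11⊕b14⊕b15⊕b18⊕b19⊕b22⊕b23⊕b26⊕b27⊕b30⊕b31 = 0⊕1⊕0⊕0⊕1⊕0⊕0⊕1⊕1⊕0⊕0⊕1⊕0⊕1⊕1⊕1 = 0
s4: b4⊕b5⊕b6⊕b7⊕b12⊕b13⊕b14⊕b15⊕b20⊕b21⊕b22⊕b23⊕b28⊕b29⊕b30⊕b31 = 1⊕1⊕0⊕0⊕1⊕0⊕0⊕1⊕1⊕0⊕0⊕1⊕1⊕1⊕1⊕1 = 0
s8: b8⊕b9⊕b10⊕b11⊕b12⊕b13⊕b14⊕b15⊕b24⊕b25⊕b26⊕b27⊕b28⊕b29⊕b30⊕b31 = 1⊕0⊕1⊕0⊕1⊕0⊕0⊕1⊕1⊕0⊕0⊕1⊕1⊕1⊕1⊕1 = 0
s16: b16⊕b17⊕b18⊕b19⊕b20⊕b21⊕b22⊕b23⊕b24⊕b25⊕b26⊕b27⊕b28⊕b29⊕b30⊕b31 = 0⊕1⊕1⊕0⊕1⊕0⊕0⊕1⊕1⊕0⊕0⊕1⊕1⊕1⊕1⊕1 = 0
Syndrome (s16...s1) = 00000 → position 0 (no error).

00000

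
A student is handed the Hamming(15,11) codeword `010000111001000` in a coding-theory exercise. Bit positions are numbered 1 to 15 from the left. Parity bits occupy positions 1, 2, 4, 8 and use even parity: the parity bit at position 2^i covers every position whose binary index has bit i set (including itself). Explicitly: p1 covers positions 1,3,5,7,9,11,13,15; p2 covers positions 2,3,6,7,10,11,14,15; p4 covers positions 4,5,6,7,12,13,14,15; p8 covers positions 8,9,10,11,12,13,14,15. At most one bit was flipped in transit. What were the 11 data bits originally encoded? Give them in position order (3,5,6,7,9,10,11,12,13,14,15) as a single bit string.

00011001000

s1: b1⊕b3⊕b5⊕b7⊕b9⊕b11⊕b13⊕b15 = 0⊕0⊕0⊕1⊕1⊕0⊕0⊕0 = 0
s2: b2⊕b3⊕b6⊕b7⊕b10⊕b11⊕b14⊕b15 = 1⊕0⊕0⊕1⊕0⊕0⊕0⊕0 = 0
s4: b4⊕b5⊕b6⊕b7⊕b12⊕b13⊕b14⊕b15 = 0⊕0⊕0⊕1⊕1⊕0⊕0⊕0 = 0
s8: b8⊕b9⊕b10⊕b11⊕b12⊕b13⊕b14⊕b15 = 1⊕1⊕0⊕0⊕1⊕0⊕0⊕0 = 1
Syndrome (s8...s1) = 1000 → position 8.
Flip bit 8: corrected codeword = 010000101001000
Data bits at positions 3,5,6,7,9,10,11,12,13,14,15: 00011001000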